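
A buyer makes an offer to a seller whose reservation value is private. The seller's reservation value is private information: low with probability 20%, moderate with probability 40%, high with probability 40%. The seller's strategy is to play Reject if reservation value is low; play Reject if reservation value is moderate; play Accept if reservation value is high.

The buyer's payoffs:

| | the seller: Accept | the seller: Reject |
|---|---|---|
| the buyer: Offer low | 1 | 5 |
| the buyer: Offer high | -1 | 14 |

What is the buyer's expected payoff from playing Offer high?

Take the expectation over the seller's reservation value, weighting each type's action by its prior probability.
E[Offer high] = 0.2·14 + 0.4·14 + 0.4·(-1) = 2.8 + 5.6 + (-0.4) = 8

8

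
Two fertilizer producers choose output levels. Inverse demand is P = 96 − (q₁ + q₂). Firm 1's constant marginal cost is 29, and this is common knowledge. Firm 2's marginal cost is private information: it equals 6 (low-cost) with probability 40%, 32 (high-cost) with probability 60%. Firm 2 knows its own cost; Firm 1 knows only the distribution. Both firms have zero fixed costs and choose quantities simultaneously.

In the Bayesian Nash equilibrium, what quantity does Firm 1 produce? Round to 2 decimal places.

19.87

Type-c best response for Firm 2: q₂(c) = (96 − c)/2 − q₁/2.
Firm 1 maximizes expected profit; its first-order condition is 96 − 2q₁ − E[q₂] − 29 = 0.
Substituting E[q₂] and solving: E[c₂] = 21.6, so q₁ = (96 − 2·29 + 21.6)/3 = 19.8667.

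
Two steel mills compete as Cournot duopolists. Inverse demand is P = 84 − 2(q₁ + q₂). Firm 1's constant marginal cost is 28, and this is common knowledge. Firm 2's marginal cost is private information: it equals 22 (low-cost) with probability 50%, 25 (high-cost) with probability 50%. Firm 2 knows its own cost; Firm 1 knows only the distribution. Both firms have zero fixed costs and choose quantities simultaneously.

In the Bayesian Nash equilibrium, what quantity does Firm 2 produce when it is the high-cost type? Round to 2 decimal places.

Each type of Firm 2 best-responds to q₁; Firm 1 best-responds to the expected q₂ over Firm 2's types.
Firm 2 with cost c maximizes (84 − 2(q₁+q₂) − c)·q₂, giving q₂(c) = (84 − c − 2q₁)/4.
E[c₂] = 0.5·22 + 0.5·25 = 23.5
Firm 1's FOC against E[q₂] yields q₁ = (84 − 2·28 + E[c₂])/6 = (84 − 56 + 23.5)/6 = 8.58333.
q₂(high-cost) = (84 − 25 − 2·8.58333)/4 = 10.4583.

10.46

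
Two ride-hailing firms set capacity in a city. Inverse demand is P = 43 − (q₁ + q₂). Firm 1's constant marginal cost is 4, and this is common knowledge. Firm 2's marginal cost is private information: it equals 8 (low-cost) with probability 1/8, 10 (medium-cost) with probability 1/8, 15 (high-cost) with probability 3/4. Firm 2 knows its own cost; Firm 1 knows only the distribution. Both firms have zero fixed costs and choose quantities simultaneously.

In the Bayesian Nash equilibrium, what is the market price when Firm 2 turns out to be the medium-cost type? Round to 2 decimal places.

Type-c best response for Firm 2: q₂(c) = (43 − c)/2 − q₁/2.
Firm 1 maximizes expected profit; its first-order condition is 43 − 2q₁ − E[q₂] − 4 = 0.
Substituting E[q₂] and solving: E[c₂] = 13.5, so q₁ = (43 − 2·4 + 13.5)/3 = 16.1667.
q₂(medium-cost) = 8.41667, so P = 43 − (16.1667 + 8.41667) = 18.4167.

18.42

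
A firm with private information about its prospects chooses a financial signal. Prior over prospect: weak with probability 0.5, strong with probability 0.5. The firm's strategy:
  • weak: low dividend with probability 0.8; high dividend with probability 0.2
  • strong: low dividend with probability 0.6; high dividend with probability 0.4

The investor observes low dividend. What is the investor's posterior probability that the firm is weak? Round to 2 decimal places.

P(low dividend) = 0.5·0.8 + 0.5·0.6 = 0.7
P(weak | low dividend) = (0.5·0.8) / 0.7 = 0.4 / 0.7 = 0.571429

0.57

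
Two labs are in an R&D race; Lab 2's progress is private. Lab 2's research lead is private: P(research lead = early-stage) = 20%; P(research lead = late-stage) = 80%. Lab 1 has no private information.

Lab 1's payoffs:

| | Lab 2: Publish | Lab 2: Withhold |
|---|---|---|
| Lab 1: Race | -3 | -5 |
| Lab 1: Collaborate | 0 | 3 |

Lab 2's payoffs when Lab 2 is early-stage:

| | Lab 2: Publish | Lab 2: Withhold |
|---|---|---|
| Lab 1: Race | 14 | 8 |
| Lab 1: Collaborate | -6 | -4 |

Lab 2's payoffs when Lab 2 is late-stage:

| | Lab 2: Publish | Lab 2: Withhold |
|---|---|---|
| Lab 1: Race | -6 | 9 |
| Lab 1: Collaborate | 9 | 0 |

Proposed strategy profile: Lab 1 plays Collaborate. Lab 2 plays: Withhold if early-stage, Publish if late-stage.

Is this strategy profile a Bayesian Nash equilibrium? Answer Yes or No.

Yes

Lab 1 plays Collaborate: E[Collaborate] = 0.2·(3) + 0.8·(0) = 0.6; E[Race] = -3.4. Best-responding. ✓
Lab 2 (research lead early-stage), facing Collaborate: Publish gives -6, Withhold gives -4. Proposed Withhold is best. ✓
Lab 2 (research lead late-stage), facing Collaborate: Publish gives 9, Withhold gives 0. Proposed Publish is best. ✓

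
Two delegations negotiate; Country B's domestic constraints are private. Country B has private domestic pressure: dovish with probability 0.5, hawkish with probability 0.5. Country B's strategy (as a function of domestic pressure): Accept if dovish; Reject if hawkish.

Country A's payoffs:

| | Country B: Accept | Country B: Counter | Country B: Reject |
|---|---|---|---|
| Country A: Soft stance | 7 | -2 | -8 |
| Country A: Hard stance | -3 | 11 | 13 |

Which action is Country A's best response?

E[Soft stance] = 0.5·(7) + 0.5·(-8) = -0.5
E[Hard stance] = 0.5·(-3) + 0.5·(13) = 5
Best response: Hard stance (5 is the largest).

Hard stance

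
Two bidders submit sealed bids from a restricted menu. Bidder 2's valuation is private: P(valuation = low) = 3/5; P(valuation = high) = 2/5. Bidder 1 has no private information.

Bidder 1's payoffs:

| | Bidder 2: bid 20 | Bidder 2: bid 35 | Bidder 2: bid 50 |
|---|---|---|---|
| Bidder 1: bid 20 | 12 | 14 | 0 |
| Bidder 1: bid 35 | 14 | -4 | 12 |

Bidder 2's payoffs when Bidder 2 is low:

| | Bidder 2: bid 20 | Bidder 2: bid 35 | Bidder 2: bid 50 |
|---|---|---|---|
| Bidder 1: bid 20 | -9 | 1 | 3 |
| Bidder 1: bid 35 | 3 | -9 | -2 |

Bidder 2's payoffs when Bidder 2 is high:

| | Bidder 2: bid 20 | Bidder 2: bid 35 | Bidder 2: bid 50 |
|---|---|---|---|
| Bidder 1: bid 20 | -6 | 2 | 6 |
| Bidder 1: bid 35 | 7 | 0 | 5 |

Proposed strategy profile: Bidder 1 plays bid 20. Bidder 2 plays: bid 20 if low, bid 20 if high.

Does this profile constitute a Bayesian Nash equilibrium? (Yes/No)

A profile is a BNE iff every type of every player is best-responding given beliefs about the other side.
Bidder 1 plays bid 20: E[bid 20] = 3/5·(12) + 2/5·(12) = 12; E[bid 35] = 14. Not best-responding. ✗
Bidder 2 (valuation low), facing bid 20: bid 20 gives -9, bid 35 gives 1, bid 50 gives 3. Proposed bid 20 is not best — profitable deviation exists. ✗
Bidder 2 (valuation high), facing bid 20: bid 20 gives -6, bid 35 gives 2, bid 50 gives 6. Proposed bid 20 is not best — profitable deviation exists. ✗

No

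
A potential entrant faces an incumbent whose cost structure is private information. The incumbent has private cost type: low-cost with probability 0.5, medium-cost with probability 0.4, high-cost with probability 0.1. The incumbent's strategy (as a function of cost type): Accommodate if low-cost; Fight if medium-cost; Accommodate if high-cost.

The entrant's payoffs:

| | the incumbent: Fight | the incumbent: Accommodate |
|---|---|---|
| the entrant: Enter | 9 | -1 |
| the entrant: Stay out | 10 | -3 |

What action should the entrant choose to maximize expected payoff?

E[Enter] = 0.5·(-1) + 0.4·(9) + 0.1·(-1) = 3
E[Stay out] = 0.5·(-3) + 0.4·(10) + 0.1·(-3) = 2.2
Best response: Enter (3 is the largest).

Enter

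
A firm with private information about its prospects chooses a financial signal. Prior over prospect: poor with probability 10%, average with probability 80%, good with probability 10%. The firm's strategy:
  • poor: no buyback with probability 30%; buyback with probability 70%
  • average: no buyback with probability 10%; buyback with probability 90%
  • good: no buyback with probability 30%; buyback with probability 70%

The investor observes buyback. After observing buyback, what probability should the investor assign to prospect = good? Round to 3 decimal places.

0.081

Apply Bayes' rule using the sender's strategy as the likelihood.
P(buyback) = 0.1·0.7 + 0.8·0.9 + 0.1·0.7 = 0.86
P(good | buyback) = (0.1·0.7) / 0.86 = 0.07 / 0.86 = 0.0813953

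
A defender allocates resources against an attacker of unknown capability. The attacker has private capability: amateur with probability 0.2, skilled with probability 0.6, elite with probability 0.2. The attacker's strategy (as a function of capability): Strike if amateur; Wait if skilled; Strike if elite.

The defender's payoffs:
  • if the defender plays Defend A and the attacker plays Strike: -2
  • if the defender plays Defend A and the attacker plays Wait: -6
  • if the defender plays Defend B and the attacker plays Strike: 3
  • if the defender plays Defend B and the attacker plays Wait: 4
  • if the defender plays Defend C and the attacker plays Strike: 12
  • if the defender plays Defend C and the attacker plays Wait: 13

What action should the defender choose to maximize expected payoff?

Compute the defender's expected payoff for each action, taking the expectation over the attacker's type.
E[Defend A] = 0.2·(-2) + 0.6·(-6) + 0.2·(-2) = -4.4
E[Defend B] = 0.2·(3) + 0.6·(4) + 0.2·(3) = 3.6
E[Defend C] = 0.2·(12) + 0.6·(13) + 0.2·(12) = 12.6
Best response: Defend C (12.6 is the largest).

Defend C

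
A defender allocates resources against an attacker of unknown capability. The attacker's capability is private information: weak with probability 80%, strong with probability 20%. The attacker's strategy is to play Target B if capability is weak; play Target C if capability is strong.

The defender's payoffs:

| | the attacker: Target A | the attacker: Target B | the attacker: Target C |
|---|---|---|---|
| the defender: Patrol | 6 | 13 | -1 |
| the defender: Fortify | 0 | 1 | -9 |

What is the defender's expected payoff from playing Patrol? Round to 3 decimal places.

10.200

E[Patrol] = 0.8·13 + 0.2·(-1) = 10.4 + (-0.2) = 10.2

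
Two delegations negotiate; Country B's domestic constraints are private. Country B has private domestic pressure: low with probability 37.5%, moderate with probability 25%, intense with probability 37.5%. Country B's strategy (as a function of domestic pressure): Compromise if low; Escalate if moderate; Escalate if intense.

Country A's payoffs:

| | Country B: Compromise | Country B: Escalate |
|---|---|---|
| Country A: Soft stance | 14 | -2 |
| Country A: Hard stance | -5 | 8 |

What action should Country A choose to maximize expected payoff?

Soft stance

E[Soft stance] = 0.375·(14) + 0.25·(-2) + 0.375·(-2) = 4
E[Hard stance] = 0.375·(-5) + 0.25·(8) + 0.375·(8) = 3.125
Best response: Soft stance (4 is the largest).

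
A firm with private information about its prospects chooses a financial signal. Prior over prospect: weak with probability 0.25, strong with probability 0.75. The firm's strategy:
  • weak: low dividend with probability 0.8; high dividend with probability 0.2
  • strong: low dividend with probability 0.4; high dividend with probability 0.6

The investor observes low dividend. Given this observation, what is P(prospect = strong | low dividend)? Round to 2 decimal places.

0.60

P(low dividend) = 0.25·0.8 + 0.75·0.4 = 0.5
P(strong | low dividend) = (0.75·0.4) / 0.5 = 0.3 / 0.5 = 0.6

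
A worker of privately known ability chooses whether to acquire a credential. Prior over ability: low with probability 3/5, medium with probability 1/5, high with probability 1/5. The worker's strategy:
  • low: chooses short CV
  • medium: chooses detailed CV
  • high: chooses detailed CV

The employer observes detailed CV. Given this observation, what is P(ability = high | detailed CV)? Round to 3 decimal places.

P(detailed CV) = (3/5)·0 + (1/5)·1 + (1/5)·1 = 2/5
P(high | detailed CV) = ((1/5)·1) / (2/5) = (1/5) / (2/5) = 1/2

0.500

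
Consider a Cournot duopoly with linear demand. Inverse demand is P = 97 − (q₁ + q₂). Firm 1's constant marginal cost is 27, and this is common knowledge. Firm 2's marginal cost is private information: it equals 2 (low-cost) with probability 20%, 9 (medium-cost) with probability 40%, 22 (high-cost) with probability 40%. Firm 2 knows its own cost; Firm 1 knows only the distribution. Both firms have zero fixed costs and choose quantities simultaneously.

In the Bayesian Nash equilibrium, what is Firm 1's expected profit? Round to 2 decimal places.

345.96

Type-c best response for Firm 2: q₂(c) = (97 − c)/2 − q₁/2.
Firm 1 maximizes expected profit; its first-order condition is 97 − 2q₁ − E[q₂] − 27 = 0.
Substituting E[q₂] and solving: E[c₂] = 12.8, so q₁ = (97 − 2·27 + 12.8)/3 = 18.6.
E[P] = 97 − (q₁ + E[q₂]) = 45.6; Firm 1's expected profit = (E[P] − 27)·q₁ = (45.6 − 27)·18.6 = 345.96.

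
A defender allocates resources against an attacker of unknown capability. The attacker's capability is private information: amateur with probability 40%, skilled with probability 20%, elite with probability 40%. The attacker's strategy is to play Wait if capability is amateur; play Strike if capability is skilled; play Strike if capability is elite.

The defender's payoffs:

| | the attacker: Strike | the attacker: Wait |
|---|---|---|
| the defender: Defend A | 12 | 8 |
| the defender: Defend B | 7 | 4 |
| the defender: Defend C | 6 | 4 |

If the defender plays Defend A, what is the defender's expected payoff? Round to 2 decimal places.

E[Defend A] = 0.4·8 + 0.2·12 + 0.4·12 = 3.2 + 2.4 + 4.8 = 10.4

10.40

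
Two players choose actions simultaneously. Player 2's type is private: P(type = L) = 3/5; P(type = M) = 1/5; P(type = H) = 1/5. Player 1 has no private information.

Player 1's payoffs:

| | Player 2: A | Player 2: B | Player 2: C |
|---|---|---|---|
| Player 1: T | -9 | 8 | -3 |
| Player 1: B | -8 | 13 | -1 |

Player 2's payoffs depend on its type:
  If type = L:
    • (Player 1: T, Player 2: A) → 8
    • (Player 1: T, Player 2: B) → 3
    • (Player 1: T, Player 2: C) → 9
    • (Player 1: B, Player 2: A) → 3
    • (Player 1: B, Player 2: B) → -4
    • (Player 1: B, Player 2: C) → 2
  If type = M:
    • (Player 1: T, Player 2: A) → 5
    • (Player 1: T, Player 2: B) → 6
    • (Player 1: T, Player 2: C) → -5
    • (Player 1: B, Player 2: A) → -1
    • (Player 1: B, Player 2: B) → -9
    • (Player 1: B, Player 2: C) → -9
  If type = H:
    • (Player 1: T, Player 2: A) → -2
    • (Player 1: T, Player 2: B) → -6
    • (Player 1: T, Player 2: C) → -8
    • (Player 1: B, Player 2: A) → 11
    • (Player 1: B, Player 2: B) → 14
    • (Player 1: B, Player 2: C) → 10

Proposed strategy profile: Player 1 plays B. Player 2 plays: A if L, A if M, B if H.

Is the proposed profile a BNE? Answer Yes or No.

Player 1 plays B: E[B] = 3/5·(-8) + 1/5·(-8) + 1/5·(13) = -19/5; E[T] = -28/5. Best-responding. ✓
Player 2 (type L), facing B: A gives 3, B gives -4, C gives 2. Proposed A is best. ✓
Player 2 (type M), facing B: A gives -1, B gives -9, C gives -9. Proposed A is best. ✓
Player 2 (type H), facing B: A gives 11, B gives 14, C gives 10. Proposed B is best. ✓

Yes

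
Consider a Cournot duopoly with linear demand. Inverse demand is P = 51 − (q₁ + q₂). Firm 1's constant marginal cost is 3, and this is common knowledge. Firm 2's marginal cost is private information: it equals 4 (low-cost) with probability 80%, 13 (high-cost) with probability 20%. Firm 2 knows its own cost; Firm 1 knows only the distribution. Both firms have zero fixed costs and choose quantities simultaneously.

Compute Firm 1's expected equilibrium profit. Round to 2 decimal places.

286.74

Each type of Firm 2 best-responds to q₁; Firm 1 best-responds to the expected q₂ over Firm 2's types.
Firm 2 with cost c maximizes (51 − (q₁+q₂) − c)·q₂, giving q₂(c) = (51 − c − q₁)/2.
E[c₂] = 0.8·4 + 0.2·13 = 5.8
Firm 1's FOC against E[q₂] yields q₁ = (51 − 2·3 + E[c₂])/3 = (51 − 6 + 5.8)/3 = 16.9333.
E[P] = 51 − (q₁ + E[q₂]) = 19.9333; Firm 1's expected profit = (E[P] − 3)·q₁ = (19.9333 − 3)·16.9333 = 286.738.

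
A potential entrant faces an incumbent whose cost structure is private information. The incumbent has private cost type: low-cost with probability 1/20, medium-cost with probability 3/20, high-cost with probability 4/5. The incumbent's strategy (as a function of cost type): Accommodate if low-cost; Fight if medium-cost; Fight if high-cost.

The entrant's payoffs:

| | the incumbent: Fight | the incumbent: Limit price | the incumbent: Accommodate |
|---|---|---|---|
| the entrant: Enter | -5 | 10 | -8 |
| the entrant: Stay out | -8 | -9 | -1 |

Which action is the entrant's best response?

Enter

E[Enter] = 1/20·(-8) + 3/20·(-5) + 4/5·(-5) = -103/20
E[Stay out] = 1/20·(-1) + 3/20·(-8) + 4/5·(-8) = -153/20
Best response: Enter (-103/20 is the largest).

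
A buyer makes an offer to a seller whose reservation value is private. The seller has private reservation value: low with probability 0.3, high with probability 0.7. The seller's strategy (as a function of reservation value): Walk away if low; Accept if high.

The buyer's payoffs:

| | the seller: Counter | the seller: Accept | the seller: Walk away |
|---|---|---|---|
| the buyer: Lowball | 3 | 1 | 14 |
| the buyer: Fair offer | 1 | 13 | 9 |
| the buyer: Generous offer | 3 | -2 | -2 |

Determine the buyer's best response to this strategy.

Fair offer

Compute the buyer's expected payoff for each action, taking the expectation over the seller's type.
E[Lowball] = 0.3·(14) + 0.7·(1) = 4.9
E[Fair offer] = 0.3·(9) + 0.7·(13) = 11.8
E[Generous offer] = 0.3·(-2) + 0.7·(-2) = -2
Best response: Fair offer (11.8 is the largest).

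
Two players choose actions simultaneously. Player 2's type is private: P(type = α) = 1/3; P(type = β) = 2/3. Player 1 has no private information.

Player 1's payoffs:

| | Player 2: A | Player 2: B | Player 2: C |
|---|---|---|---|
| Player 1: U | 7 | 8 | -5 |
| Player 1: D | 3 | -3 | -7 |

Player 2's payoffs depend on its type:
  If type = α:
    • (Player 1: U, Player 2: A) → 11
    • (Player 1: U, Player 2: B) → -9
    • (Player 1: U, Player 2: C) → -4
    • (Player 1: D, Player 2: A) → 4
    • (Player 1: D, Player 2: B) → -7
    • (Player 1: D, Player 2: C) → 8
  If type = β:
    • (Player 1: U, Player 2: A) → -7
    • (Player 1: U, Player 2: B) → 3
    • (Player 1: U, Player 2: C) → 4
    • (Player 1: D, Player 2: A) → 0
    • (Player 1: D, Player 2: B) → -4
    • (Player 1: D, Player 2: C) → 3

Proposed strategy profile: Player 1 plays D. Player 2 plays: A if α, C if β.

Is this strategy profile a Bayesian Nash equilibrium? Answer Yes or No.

A profile is a BNE iff every type of every player is best-responding given beliefs about the other side.
Player 1 plays D: E[D] = 1/3·(3) + 2/3·(-7) = -11/3; E[U] = -1. Not best-responding. ✗
Player 2 (type α), facing D: A gives 4, B gives -7, C gives 8. Proposed A is not best — profitable deviation exists. ✗
Player 2 (type β), facing D: A gives 0, B gives -4, C gives 3. Proposed C is best. ✓

No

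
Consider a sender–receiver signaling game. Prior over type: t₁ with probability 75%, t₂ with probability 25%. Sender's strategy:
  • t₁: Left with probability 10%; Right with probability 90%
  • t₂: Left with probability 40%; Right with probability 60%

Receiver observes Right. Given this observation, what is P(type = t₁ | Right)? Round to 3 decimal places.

0.818

Apply Bayes' rule using the sender's strategy as the likelihood.
P(Right) = 0.75·0.9 + 0.25·0.6 = 0.825
P(t₁ | Right) = (0.75·0.9) / 0.825 = 0.675 / 0.825 = 0.818182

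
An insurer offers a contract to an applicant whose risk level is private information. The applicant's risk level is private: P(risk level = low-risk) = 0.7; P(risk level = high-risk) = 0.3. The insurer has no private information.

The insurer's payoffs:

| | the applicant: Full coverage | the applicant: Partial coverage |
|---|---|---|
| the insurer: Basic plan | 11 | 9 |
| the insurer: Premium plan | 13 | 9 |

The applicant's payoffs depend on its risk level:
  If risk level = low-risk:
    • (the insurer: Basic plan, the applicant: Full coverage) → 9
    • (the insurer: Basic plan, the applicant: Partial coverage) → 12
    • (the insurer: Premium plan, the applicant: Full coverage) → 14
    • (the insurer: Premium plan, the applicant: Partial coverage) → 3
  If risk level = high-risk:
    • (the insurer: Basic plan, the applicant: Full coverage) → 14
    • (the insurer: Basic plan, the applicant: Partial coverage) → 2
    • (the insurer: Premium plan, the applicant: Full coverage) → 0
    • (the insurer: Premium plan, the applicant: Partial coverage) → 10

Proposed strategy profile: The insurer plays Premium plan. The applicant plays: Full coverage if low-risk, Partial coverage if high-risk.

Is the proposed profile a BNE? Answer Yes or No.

Yes

The insurer plays Premium plan: E[Premium plan] = 0.7·(13) + 0.3·(9) = 11.8; E[Basic plan] = 10.4. Best-responding. ✓
The applicant (risk level low-risk), facing Premium plan: Full coverage gives 14, Partial coverage gives 3. Proposed Full coverage is best. ✓
The applicant (risk level high-risk), facing Premium plan: Full coverage gives 0, Partial coverage gives 10. Proposed Partial coverage is best. ✓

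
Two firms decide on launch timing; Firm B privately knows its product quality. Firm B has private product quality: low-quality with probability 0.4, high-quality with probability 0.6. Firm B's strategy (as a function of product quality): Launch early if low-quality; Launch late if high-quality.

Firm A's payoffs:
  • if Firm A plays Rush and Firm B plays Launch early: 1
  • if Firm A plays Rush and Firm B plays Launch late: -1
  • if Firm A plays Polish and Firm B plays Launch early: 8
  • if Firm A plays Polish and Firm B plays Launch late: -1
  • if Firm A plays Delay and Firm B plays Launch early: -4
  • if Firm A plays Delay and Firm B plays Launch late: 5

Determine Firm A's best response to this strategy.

E[Rush] = 0.4·(1) + 0.6·(-1) = -0.2
E[Polish] = 0.4·(8) + 0.6·(-1) = 2.6
E[Delay] = 0.4·(-4) + 0.6·(5) = 1.4
Best response: Polish (2.6 is the largest).

Polish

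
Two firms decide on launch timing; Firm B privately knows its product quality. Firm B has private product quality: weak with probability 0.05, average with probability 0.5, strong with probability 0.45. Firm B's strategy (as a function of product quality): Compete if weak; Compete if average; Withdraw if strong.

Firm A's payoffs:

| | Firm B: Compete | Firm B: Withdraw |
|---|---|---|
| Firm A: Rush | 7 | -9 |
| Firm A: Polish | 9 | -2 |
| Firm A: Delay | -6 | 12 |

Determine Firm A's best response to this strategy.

Polish

E[Rush] = 0.05·(7) + 0.5·(7) + 0.45·(-9) = -0.2
E[Polish] = 0.05·(9) + 0.5·(9) + 0.45·(-2) = 4.05
E[Delay] = 0.05·(-6) + 0.5·(-6) + 0.45·(12) = 2.1
Best response: Polish (4.05 is the largest).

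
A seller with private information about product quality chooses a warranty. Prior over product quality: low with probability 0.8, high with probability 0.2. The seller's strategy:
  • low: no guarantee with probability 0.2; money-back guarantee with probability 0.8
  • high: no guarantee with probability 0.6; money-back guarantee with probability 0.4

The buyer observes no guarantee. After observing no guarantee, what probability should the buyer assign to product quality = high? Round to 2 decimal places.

Apply Bayes' rule using the sender's strategy as the likelihood.
P(no guarantee) = 0.8·0.2 + 0.2·0.6 = 0.28
P(high | no guarantee) = (0.2·0.6) / 0.28 = 0.12 / 0.28 = 0.428571

0.43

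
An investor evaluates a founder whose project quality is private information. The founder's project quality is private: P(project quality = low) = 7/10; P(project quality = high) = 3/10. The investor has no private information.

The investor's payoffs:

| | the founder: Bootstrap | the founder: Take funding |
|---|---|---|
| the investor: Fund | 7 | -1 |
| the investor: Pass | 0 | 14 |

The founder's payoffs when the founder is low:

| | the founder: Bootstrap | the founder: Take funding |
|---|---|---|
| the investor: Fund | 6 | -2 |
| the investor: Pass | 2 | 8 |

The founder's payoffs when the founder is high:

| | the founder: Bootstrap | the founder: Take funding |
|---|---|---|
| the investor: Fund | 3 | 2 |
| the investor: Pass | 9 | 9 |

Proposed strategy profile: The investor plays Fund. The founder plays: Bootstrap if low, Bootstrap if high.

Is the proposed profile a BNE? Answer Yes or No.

The investor plays Fund: E[Fund] = 7/10·(7) + 3/10·(7) = 7; E[Pass] = 0. Best-responding. ✓
The founder (project quality low), facing Fund: Bootstrap gives 6, Take funding gives -2. Proposed Bootstrap is best. ✓
The founder (project quality high), facing Fund: Bootstrap gives 3, Take funding gives 2. Proposed Bootstrap is best. ✓

Yes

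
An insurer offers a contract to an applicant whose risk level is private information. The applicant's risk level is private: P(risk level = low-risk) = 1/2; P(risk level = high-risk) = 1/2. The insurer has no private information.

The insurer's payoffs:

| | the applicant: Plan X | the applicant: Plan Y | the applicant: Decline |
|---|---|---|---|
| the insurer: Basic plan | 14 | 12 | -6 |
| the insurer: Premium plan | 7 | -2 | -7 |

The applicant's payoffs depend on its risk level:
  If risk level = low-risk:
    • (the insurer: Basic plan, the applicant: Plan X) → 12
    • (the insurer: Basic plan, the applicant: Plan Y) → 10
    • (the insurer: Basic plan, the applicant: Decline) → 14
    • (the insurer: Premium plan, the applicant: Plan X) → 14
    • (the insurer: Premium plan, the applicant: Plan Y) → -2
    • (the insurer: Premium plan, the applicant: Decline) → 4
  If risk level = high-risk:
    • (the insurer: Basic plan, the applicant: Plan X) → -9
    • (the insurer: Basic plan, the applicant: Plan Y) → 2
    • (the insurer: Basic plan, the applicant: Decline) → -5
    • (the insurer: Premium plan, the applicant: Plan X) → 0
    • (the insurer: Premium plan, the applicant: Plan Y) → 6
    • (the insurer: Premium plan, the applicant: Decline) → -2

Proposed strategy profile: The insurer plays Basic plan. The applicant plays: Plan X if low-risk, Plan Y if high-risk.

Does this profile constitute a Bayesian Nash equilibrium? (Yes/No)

A profile is a BNE iff every type of every player is best-responding given beliefs about the other side.
The insurer plays Basic plan: E[Basic plan] = 1/2·(14) + 1/2·(12) = 13; E[Premium plan] = 5/2. Best-responding. ✓
The applicant (risk level low-risk), facing Basic plan: Plan X gives 12, Plan Y gives 10, Decline gives 14. Proposed Plan X is not best — profitable deviation exists. ✗
The applicant (risk level high-risk), facing Basic plan: Plan X gives -9, Plan Y gives 2, Decline gives -5. Proposed Plan Y is best. ✓

No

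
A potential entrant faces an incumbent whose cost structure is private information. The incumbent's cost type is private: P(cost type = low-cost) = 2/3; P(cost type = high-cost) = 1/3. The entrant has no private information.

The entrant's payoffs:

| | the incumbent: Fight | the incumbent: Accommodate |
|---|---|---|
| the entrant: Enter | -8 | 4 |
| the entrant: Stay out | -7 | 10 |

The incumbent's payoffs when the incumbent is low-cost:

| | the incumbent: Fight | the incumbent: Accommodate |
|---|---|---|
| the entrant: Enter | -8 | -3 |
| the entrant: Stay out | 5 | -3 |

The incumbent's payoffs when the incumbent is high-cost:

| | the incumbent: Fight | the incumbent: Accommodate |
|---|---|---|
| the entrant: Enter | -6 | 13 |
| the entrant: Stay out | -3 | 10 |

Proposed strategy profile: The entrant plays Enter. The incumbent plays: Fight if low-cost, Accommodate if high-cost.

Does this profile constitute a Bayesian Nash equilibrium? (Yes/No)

The entrant plays Enter: E[Enter] = 2/3·(-8) + 1/3·(4) = -4; E[Stay out] = -4/3. Not best-responding. ✗
The incumbent (cost type low-cost), facing Enter: Fight gives -8, Accommodate gives -3. Proposed Fight is not best — profitable deviation exists. ✗
The incumbent (cost type high-cost), facing Enter: Fight gives -6, Accommodate gives 13. Proposed Accommodate is best. ✓

No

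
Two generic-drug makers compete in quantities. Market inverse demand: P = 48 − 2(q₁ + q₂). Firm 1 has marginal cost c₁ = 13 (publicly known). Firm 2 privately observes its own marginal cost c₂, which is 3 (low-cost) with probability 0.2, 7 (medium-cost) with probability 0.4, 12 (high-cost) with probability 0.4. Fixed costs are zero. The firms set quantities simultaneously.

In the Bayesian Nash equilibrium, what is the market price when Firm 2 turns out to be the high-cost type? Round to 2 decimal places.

Type-c best response for Firm 2: q₂(c) = (48 − c)/4 − q₁/2.
Firm 1 maximizes expected profit; its first-order condition is 48 − 4q₁ − 2E[q₂] − 13 = 0.
Substituting E[q₂] and solving: E[c₂] = 8.2, so q₁ = (48 − 2·13 + 8.2)/6 = 5.03333.
q₂(high-cost) = 6.48333, so P = 48 − 2·(5.03333 + 6.48333) = 24.9667.

24.97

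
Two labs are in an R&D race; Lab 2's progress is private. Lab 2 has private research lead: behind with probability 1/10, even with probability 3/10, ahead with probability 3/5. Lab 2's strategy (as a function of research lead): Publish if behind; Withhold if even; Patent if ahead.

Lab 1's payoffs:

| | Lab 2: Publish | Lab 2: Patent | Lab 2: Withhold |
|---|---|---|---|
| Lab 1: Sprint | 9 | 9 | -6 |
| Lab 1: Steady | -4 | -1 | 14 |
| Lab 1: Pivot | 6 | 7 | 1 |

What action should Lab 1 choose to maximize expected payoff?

E[Sprint] = 1/10·(9) + 3/10·(-6) + 3/5·(9) = 9/2
E[Steady] = 1/10·(-4) + 3/10·(14) + 3/5·(-1) = 16/5
E[Pivot] = 1/10·(6) + 3/10·(1) + 3/5·(7) = 51/10
Best response: Pivot (51/10 is the largest).

Pivot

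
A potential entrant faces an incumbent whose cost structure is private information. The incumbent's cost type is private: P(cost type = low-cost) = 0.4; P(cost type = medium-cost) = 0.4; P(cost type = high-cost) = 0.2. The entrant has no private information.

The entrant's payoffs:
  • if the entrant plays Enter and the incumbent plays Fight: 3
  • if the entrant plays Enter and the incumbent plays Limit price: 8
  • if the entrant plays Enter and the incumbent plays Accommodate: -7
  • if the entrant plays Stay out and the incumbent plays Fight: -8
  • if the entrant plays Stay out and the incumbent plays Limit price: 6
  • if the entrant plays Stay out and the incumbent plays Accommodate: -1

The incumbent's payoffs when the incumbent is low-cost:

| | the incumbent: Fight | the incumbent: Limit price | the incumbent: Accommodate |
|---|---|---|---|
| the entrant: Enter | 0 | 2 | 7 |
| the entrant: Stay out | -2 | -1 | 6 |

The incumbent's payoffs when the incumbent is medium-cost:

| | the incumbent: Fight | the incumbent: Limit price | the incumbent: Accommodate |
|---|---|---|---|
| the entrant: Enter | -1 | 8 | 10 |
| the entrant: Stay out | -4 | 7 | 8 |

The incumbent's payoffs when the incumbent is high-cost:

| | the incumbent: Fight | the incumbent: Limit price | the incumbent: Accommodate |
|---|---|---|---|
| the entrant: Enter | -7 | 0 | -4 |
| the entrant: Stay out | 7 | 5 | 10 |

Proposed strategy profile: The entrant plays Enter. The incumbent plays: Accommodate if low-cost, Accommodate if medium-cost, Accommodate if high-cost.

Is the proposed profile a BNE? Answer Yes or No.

No

The entrant plays Enter: E[Enter] = 0.4·(-7) + 0.4·(-7) + 0.2·(-7) = -7; E[Stay out] = -1. Not best-responding. ✗
The incumbent (cost type low-cost), facing Enter: Fight gives 0, Limit price gives 2, Accommodate gives 7. Proposed Accommodate is best. ✓
The incumbent (cost type medium-cost), facing Enter: Fight gives -1, Limit price gives 8, Accommodate gives 10. Proposed Accommodate is best. ✓
The incumbent (cost type high-cost), facing Enter: Fight gives -7, Limit price gives 0, Accommodate gives -4. Proposed Accommodate is not best — profitable deviation exists. ✗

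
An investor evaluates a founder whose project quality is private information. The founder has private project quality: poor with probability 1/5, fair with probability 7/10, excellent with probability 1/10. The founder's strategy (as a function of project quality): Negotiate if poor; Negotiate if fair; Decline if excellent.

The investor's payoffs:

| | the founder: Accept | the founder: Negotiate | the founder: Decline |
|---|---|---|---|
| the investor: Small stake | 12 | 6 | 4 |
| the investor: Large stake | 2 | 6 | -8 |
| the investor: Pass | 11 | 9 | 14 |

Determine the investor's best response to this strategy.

Pass

Compute the investor's expected payoff for each action, taking the expectation over the founder's type.
E[Small stake] = 1/5·(6) + 7/10·(6) + 1/10·(4) = 29/5
E[Large stake] = 1/5·(6) + 7/10·(6) + 1/10·(-8) = 23/5
E[Pass] = 1/5·(9) + 7/10·(9) + 1/10·(14) = 19/2
Best response: Pass (19/2 is the largest).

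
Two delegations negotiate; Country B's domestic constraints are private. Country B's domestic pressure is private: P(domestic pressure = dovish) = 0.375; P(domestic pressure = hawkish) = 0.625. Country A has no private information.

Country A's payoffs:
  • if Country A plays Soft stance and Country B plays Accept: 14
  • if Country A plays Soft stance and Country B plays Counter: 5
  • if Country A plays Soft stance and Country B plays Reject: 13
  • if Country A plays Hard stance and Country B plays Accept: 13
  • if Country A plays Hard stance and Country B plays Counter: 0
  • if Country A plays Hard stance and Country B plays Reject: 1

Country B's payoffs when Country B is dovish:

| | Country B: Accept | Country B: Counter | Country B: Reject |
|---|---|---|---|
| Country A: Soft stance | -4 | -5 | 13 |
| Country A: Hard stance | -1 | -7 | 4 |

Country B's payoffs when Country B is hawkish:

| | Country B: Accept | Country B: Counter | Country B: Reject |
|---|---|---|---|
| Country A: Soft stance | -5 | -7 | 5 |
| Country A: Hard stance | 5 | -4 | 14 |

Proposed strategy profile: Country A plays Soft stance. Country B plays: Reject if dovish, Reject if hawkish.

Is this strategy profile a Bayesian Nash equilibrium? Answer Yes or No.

A profile is a BNE iff every type of every player is best-responding given beliefs about the other side.
Country A plays Soft stance: E[Soft stance] = 0.375·(13) + 0.625·(13) = 13; E[Hard stance] = 1. Best-responding. ✓
Country B (domestic pressure dovish), facing Soft stance: Accept gives -4, Counter gives -5, Reject gives 13. Proposed Reject is best. ✓
Country B (domestic pressure hawkish), facing Soft stance: Accept gives -5, Counter gives -7, Reject gives 5. Proposed Reject is best. ✓

Yes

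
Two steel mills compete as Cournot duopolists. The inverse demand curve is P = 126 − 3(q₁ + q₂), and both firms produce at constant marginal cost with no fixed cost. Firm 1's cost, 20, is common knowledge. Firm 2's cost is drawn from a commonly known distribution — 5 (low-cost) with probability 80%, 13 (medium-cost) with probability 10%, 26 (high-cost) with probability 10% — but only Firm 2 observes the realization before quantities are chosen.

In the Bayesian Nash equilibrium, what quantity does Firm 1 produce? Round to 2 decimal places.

10.43

Firm 2 with cost c maximizes (126 − 3(q₁+q₂) − c)·q₂, giving q₂(c) = (126 − c − 3q₁)/6.
E[c₂] = 0.8·5 + 0.1·13 + 0.1·26 = 7.9
Firm 1's FOC against E[q₂] yields q₁ = (126 − 2·20 + E[c₂])/9 = (126 − 40 + 7.9)/9 = 10.4333.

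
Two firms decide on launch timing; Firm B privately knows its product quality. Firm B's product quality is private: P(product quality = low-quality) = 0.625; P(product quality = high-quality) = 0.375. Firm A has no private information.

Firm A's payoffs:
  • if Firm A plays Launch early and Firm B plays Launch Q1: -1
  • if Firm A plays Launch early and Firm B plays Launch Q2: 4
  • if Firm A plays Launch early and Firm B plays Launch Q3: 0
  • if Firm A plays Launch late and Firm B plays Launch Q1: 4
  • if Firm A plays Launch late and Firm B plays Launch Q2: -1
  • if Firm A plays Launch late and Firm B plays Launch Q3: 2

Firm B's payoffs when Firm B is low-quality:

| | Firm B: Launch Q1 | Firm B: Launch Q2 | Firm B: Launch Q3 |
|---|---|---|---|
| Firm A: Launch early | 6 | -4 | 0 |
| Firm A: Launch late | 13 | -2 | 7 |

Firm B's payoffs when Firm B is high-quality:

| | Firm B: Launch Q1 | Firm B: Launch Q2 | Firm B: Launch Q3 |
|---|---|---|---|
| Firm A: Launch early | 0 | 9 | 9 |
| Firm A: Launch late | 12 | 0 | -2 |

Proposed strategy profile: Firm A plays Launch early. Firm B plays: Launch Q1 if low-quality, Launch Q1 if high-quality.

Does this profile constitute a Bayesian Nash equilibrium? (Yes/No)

A profile is a BNE iff every type of every player is best-responding given beliefs about the other side.
Firm A plays Launch early: E[Launch early] = 0.625·(-1) + 0.375·(-1) = -1; E[Launch late] = 4. Not best-responding. ✗
Firm B (product quality low-quality), facing Launch early: Launch Q1 gives 6, Launch Q2 gives -4, Launch Q3 gives 0. Proposed Launch Q1 is best. ✓
Firm B (product quality high-quality), facing Launch early: Launch Q1 gives 0, Launch Q2 gives 9, Launch Q3 gives 9. Proposed Launch Q1 is not best — profitable deviation exists. ✗

No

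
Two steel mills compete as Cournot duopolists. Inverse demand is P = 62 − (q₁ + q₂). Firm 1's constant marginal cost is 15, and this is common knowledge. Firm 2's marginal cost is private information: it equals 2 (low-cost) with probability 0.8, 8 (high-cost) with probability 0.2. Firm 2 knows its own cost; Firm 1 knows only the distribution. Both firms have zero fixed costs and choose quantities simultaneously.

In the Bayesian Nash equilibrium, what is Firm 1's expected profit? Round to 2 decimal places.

137.67

Each type of Firm 2 best-responds to q₁; Firm 1 best-responds to the expected q₂ over Firm 2's types.
Firm 2 with cost c maximizes (62 − (q₁+q₂) − c)·q₂, giving q₂(c) = (62 − c − q₁)/2.
E[c₂] = 0.8·2 + 0.2·8 = 3.2
Firm 1's FOC against E[q₂] yields q₁ = (62 − 2·15 + E[c₂])/3 = (62 − 30 + 3.2)/3 = 11.7333.
E[P] = 62 − (q₁ + E[q₂]) = 26.7333; Firm 1's expected profit = (E[P] − 15)·q₁ = (26.7333 − 15)·11.7333 = 137.671.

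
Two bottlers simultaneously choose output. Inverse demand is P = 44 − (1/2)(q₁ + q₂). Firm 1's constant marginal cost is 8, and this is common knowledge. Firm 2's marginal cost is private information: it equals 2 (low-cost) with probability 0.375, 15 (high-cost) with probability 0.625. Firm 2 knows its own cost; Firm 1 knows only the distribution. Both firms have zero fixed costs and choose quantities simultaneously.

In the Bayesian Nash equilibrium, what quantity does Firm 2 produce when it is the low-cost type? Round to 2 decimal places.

Type-c best response for Firm 2: q₂(c) = (44 − c) − q₁/2.
Firm 1 maximizes expected profit; its first-order condition is 44 − q₁ − (1/2)E[q₂] − 8 = 0.
Substituting E[q₂] and solving: E[c₂] = 10.125, so q₁ = (44 − 2·8 + 10.125)/(3/2) = 25.4167.
q₂(low-cost) = (44 − 2 − (1/2)·25.4167) = 29.2917.

29.29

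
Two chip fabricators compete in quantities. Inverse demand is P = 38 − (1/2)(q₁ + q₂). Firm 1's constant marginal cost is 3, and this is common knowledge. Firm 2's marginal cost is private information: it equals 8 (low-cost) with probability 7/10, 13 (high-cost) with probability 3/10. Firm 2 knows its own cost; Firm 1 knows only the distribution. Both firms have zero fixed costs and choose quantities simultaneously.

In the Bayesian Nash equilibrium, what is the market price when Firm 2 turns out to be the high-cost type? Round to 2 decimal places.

Type-c best response for Firm 2: q₂(c) = (38 − c) − q₁/2.
Firm 1 maximizes expected profit; its first-order condition is 38 − q₁ − (1/2)E[q₂] − 3 = 0.
Substituting E[q₂] and solving: E[c₂] = 9.5, so q₁ = (38 − 2·3 + 9.5)/(3/2) = 27.6667.
q₂(high-cost) = 11.1667, so P = 38 − (1/2)·(27.6667 + 11.1667) = 18.5833.

18.58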